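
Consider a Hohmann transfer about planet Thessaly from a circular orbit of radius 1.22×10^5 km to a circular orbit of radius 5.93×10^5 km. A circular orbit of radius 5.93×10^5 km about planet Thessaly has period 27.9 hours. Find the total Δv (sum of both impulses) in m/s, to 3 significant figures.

Δv = 39000 m/s

From Kepler's third law T² = 4π²r³/μ at r = 5.93×10^5 km, T = 27.9 hours = 27.9 × 3600 s = 1.0044×10^5 s: μ = 4π²r³/T² = 8.16038×10^8 km³/s².
The Hohmann ellipse has a_t = (r₁ + r₂)/2 = 3.575×10^5 km.
At r₁ the circular-orbit speed is v₁ = √(μ/r₁) = 81.7853 km/s.
Transfer-orbit speed at r₁ (vis-viva equation): v_p = √[μ(2/r₁ − 1/a_t)] = 105.333 km/s.
First burn Δv₁ = |v_p − v₁| = 23.548 km/s.
At r₂, v₂ = √(μ/r₂) = 37.0961 km/s.
Transfer-orbit speed at r₂: v_a = √[μ(2/r₂ − 1/a_t)] = 21.6705 km/s.
Second burn Δv₂ = |v₂ − v_a| = 15.426 km/s.
Total Δv = Δv₁ + Δv₂ = 38.97 km/s.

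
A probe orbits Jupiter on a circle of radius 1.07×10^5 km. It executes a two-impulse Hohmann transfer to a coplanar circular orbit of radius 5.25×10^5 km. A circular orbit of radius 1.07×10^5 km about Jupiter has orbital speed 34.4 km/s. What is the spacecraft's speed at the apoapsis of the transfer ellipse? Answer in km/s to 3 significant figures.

v = 9.04 km/s

From the circular-orbit relation v² = μ/r at r = 1.07×10^5 km: μ = v²r = (34.4)² × 1.07×10^5 = 1.26620×10^8 km³/s².
The Hohmann ellipse has a_t = (r₁ + r₂)/2 = 3.160×10^5 km.
The apoapsis of the transfer ellipse is at r = 5.250×10^5 km.
From the vis-viva equation, v = √[μ(2/r − 1/a_t)] = 9.037 km/s.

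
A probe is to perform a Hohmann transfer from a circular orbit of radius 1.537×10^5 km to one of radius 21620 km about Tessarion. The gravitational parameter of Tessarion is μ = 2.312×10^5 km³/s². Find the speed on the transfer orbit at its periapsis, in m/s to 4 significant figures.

Transfer-ellipse semi-major axis a_t = (r₁ + r₂)/2 = (1.537×10^5 + 21620)/2 = 87660 km.
At periapsis, r = 21620 km.
From the vis-viva equation, v = √[μ(2/r − 1/a_t)] = 4.330 km/s.

v = 4330 m/s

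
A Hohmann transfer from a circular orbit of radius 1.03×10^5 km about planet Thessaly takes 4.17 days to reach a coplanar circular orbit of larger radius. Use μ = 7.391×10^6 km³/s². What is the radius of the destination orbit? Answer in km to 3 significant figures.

Transfer time t = 4.17 days = 3.60288×10^5 s, and t = π√(a_t³/μ).
So a_t = (μ t²/π²)^(1/3) = (7.391×10^6 × (3.60288×10^5)² / π²)^(1/3) = 4.5980×10^5 km.
Since a_t = (r₁ + r₂)/2, r₂ = 2a_t − r₁ = 2×4.5980×10^5 − 1.030×10^5 = 8.166×10^5 km.

r₂ = 8.17×10^5 km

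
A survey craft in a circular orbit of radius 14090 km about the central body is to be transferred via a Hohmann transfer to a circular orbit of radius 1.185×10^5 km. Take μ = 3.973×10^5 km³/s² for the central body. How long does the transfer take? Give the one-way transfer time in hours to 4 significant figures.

Transfer-ellipse semi-major axis a_t = (r₁ + r₂)/2 = (14090 + 1.185×10^5)/2 = 66295 km.
Transfer time t = π√(a_t³/μ) = π√((66295)³ / 3.973×10^5) = 85080 s.
Converting: 85080 s ÷ 3600 s/hour = 23.63 hours.

t = 23.63 hours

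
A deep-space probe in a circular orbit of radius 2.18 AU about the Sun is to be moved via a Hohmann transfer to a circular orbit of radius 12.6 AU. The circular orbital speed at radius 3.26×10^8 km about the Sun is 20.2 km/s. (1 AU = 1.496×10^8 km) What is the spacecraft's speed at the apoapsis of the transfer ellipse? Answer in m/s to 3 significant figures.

v = 4560 m/s

From the circular-orbit relation v² = μ/r at r = 3.26×10^8 km: μ = v²r = (20.2)² × 3.26×10^8 = 1.33021×10^11 km³/s².
In km: r₁ = 2.18 × 1.496×10^8 = 3.26128×10^8 km; r₂ = 12.6 × 1.496×10^8 = 1.88496×10^9 km.
Transfer-ellipse semi-major axis a_t = (r₁ + r₂)/2 = (3.26128×10^8 + 1.88496×10^9)/2 = 1.105544×10^9 km.
The apoapsis of the transfer ellipse is at r = 1.88496×10^9 km.
Vis-viva: v = √[μ(2/r − 1/a_t)] = √[1.33021×10^11 × (2/1.88496×10^9 − 1/1.105544×10^9)] = 4.563 km/s.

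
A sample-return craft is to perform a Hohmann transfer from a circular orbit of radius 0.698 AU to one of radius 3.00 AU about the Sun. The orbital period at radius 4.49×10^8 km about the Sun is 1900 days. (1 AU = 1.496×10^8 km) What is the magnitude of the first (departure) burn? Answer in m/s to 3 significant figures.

Δv₁ = 9760 m/s

From Kepler's third law T² = 4π²r³/μ at r = 4.49×10^8 km, T = 1900 days = 1900 × 86400 s = 1.6416×10^8 s: μ = 4π²r³/T² = 1.32606×10^11 km³/s².
In km: r₁ = 0.698 × 1.496×10^8 = 1.044208×10^8 km; r₂ = 3.00 × 1.496×10^8 = 4.488×10^8 km.
The Hohmann ellipse has a_t = (r₁ + r₂)/2 = 2.766104×10^8 km.
On the circular orbit at r = 1.044208×10^8 km, v_c = √(μ/r) = 35.636 km/s.
Vis-viva on the transfer ellipse at r = 1.044208×10^8 km gives v_t = √[μ(2/r − 1/a_t)] = 45.392 km/s.
Δv₁ = |v_t − v_c| = |45.392 − 35.636| = 9.756 km/s.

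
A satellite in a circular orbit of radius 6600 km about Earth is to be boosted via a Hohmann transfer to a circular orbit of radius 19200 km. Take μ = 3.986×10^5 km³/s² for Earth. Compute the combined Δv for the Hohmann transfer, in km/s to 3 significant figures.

Δv = 3.01 km/s

Transfer-ellipse semi-major axis a_t = (r₁ + r₂)/2 = (6600 + 19200)/2 = 12900 km.
Circular speed at r₁: v₁ = √(μ/r₁) = √(3.986×10^5/6600) = 7.771 km/s.
On the transfer ellipse at r₁, vis-viva gives v_p = √[μ(2/r₁ − 1/a_t)] = 9.481 km/s.
First burn Δv₁ = |v_p − v₁| = 1.710 km/s.
Circular speed at r₂: v₂ = √(μ/r₂) = 4.556 km/s.
Transfer-orbit speed at r₂: v_a = √[μ(2/r₂ − 1/a_t)] = 3.259 km/s.
Second burn Δv₂ = |v₂ − v_a| = 1.297 km/s.
Total Δv = Δv₁ + Δv₂ = 3.007 km/s.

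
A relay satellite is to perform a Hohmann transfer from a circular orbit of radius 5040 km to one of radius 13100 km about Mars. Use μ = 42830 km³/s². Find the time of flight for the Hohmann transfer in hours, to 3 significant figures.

Transfer-ellipse semi-major axis a_t = (r₁ + r₂)/2 = (5040 + 13100)/2 = 9070 km.
Transfer time t = π√(a_t³/μ) = π√((9070)³ / 42830) = 13110 s.
Converting: 13110 s ÷ 3600 s/hour = 3.64 hours.

t = 3.64 hours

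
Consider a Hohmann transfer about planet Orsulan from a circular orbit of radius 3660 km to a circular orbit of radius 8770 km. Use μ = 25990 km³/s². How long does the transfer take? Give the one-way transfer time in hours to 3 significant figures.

t = 2.65 hours

The Hohmann ellipse has a_t = (r₁ + r₂)/2 = 6215 km.
Half the transfer-orbit period gives t = π√(a_t³/μ) = 9548 s.
Converting: 9548 s ÷ 3600 s/hour = 2.65 hours.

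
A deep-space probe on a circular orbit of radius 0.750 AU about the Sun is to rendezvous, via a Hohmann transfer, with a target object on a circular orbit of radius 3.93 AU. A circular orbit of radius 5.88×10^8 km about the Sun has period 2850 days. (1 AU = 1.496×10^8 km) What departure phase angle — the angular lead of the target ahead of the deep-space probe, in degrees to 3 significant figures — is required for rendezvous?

φ = 97.3°

From Kepler's third law T² = 4π²r³/μ at r = 5.88×10^8 km, T = 2850 days = 2850 × 86400 s = 2.4624×10^8 s: μ = 4π²r³/T² = 1.32365×10^11 km³/s².
In km: r₁ = 0.750 × 1.496×10^8 = 1.122×10^8 km; r₂ = 3.93 × 1.496×10^8 = 5.87928×10^8 km.
Transfer-ellipse semi-major axis a_t = (r₁ + r₂)/2 = (1.122×10^8 + 5.87928×10^8)/2 = 3.50064×10^8 km.
The half-period of the transfer ellipse is t = π√(a_t³/μ) = 5.656×10^7 s.
Target angular speed ω₂ = √(μ/r₂³) = 2.552×10^-8 rad/s.
Angle swept by the target during transfer: ω₂·t = 1.4434 rad = 82.70°.
Arrival is 180° from departure on the ellipse, so φ = 180° − 82.70° = 97.3°.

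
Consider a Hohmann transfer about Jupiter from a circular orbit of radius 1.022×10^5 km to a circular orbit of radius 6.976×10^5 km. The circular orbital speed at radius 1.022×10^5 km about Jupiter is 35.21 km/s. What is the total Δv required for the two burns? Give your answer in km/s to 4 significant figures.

From the circular-orbit relation v² = μ/r at r = 1.022×10^5 km: μ = v²r = (35.21)² × 1.022×10^5 = 1.26702×10^8 km³/s².
Semi-major axis of the transfer orbit: a_t = (1.022×10^5 + 6.976×10^5)/2 = 3.999×10^5 km.
At r₁ the circular-orbit speed is v₁ = √(μ/r₁) = 35.210 km/s.
On the transfer ellipse at r₁, vis-viva equation gives v_p = √[μ(2/r₁ − 1/a_t)] = 46.504 km/s.
First burn Δv₁ = |v_p − v₁| = 11.294 km/s.
At r₂, v₂ = √(μ/r₂) = 13.47685 km/s.
Transfer-orbit speed at r₂: v_a = √[μ(2/r₂ − 1/a_t)] = 6.812994 km/s.
Second burn Δv₂ = |v₂ − v_a| = 6.6639 km/s.
Δv = Δv₁ + Δv₂ = 11.294 + 6.6639 = 17.96 km/s.

Δv = 17.96 km/s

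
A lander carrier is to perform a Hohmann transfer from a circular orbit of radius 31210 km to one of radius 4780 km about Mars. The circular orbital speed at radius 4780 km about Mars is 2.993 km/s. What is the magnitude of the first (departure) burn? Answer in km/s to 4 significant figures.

From the circular-orbit relation v² = μ/r at r = 4780 km: μ = v²r = (2.993)² × 4780 = 42819.5 km³/s².
Transfer-ellipse semi-major axis a_t = (r₁ + r₂)/2 = (31210 + 4780)/2 = 17995 km.
On the circular orbit at r = 31210 km, v_c = √(μ/r) = 1.1713 km/s.
Transfer-orbit speed at the same r (vis-viva, a = a_t): v_t = √[μ(2/r − 1/a_t)] = 0.60369 km/s.
Δv₁ = |v_t − v_c| = |0.60369 − 1.1713| = 0.5676 km/s.

Δv₁ = 0.5676 km/s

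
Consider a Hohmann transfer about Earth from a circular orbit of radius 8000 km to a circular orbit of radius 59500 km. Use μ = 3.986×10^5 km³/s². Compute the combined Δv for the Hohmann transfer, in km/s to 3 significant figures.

Semi-major axis of the transfer orbit: a_t = (8000 + 59500)/2 = 33750 km.
Circular speed at r₁: v₁ = √(μ/r₁) = √(3.986×10^5/8000) = 7.0587 km/s.
Transfer-orbit speed at r₁ (vis-viva equation): v_p = √[μ(2/r₁ − 1/a_t)] = 9.3723 km/s.
First burn Δv₁ = |v_p − v₁| = 2.314 km/s.
Circular speed at r₂: v₂ = √(μ/r₂) = 2.588 km/s.
Transfer-orbit speed at r₂: v_a = √[μ(2/r₂ − 1/a_t)] = 1.260 km/s.
Second burn Δv₂ = |v₂ − v_a| = 1.328 km/s.
Δv = Δv₁ + Δv₂ = 2.314 + 1.328 = 3.642 km/s.

Δv = 3.64 km/s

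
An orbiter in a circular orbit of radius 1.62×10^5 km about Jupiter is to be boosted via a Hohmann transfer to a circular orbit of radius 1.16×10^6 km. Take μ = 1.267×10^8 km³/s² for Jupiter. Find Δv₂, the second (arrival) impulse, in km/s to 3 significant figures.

Δv₂ = 5.28 km/s

The Hohmann ellipse has a_t = (r₁ + r₂)/2 = 6.610×10^5 km.
Circular speed at r = 1.160×10^6 km: v_c = √(μ/r) = 10.451 km/s.
Vis-viva on the transfer ellipse at r = 1.160×10^6 km gives v_t = √[μ(2/r − 1/a_t)] = 5.1739 km/s.
Δv₂ = |v_t − v_c| = |5.1739 − 10.451| = 5.277 km/s.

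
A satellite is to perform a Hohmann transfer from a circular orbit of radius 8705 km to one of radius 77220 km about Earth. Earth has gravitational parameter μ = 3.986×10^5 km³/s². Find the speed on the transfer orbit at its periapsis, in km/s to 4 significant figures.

The Hohmann ellipse has a_t = (r₁ + r₂)/2 = 42962.5 km.
At periapsis, r = 8705 km.
Vis-viva: v = √[μ(2/r − 1/a_t)] = √[3.986×10^5 × (2/8705 − 1/42962.5)] = 9.072 km/s.

v = 9.072 km/s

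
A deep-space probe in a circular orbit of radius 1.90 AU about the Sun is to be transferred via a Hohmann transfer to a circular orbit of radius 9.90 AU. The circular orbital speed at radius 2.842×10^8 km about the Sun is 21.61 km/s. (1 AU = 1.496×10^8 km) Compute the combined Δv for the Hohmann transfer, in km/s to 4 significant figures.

Δv = 10.48 km/s

From the circular-orbit relation v² = μ/r at r = 2.842×10^8 km: μ = v²r = (21.61)² × 2.842×10^8 = 1.32719×10^11 km³/s².
In km: r₁ = 1.90 × 1.496×10^8 = 2.8424×10^8 km; r₂ = 9.90 × 1.496×10^8 = 1.48104×10^9 km.
The Hohmann ellipse has a_t = (r₁ + r₂)/2 = 8.8264×10^8 km.
Circular speed at r₁: v₁ = √(μ/r₁) = √(1.32719×10^11/2.8424×10^8) = 21.6085 km/s.
Transfer-orbit speed at r₁ (v² = μ(2/r − 1/a)): v_p = √[μ(2/r₁ − 1/a_t)] = 27.9908 km/s.
First burn Δv₁ = |v_p − v₁| = 6.382 km/s.
At r₂, v₂ = √(μ/r₂) = 9.466 km/s.
Transfer-orbit speed at r₂: v_a = √[μ(2/r₂ − 1/a_t)] = 5.372 km/s.
Second burn Δv₂ = |v₂ − v_a| = 4.094 km/s.
Total Δv = Δv₁ + Δv₂ = 10.48 km/s.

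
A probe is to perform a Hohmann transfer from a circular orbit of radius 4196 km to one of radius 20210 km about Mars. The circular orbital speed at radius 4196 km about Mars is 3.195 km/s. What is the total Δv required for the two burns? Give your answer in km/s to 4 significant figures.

Δv = 1.519 km/s

From the circular-orbit relation v² = μ/r at r = 4196 km: μ = v²r = (3.195)² × 4196 = 42832.9 km³/s².
Transfer-ellipse semi-major axis a_t = (r₁ + r₂)/2 = (4196 + 20210)/2 = 12203 km.
Circular speed at r₁: v₁ = √(μ/r₁) = √(42832.9/4196) = 3.1950 km/s.
Transfer-orbit speed at r₁ (v² = μ(2/r − 1/a)): v_p = √[μ(2/r₁ − 1/a_t)] = 4.1117 km/s.
First burn Δv₁ = |v_p − v₁| = 0.9167 km/s.
At r₂, v₂ = √(μ/r₂) = 1.4558 km/s.
Transfer-orbit speed at r₂: v_a = √[μ(2/r₂ − 1/a_t)] = 0.85367 km/s.
Second burn Δv₂ = |v₂ − v_a| = 0.6021 km/s.
Total Δv = Δv₁ + Δv₂ = 1.519 km/s.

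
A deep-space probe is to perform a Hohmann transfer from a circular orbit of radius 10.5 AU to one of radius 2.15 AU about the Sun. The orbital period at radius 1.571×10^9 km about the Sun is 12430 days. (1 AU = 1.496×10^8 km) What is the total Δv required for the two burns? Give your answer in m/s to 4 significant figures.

Δv = 9692 m/s

From Kepler's third law T² = 4π²r³/μ at r = 1.571×10^9 km, T = 12430 days = 12430 × 86400 s = 1.073952×10^9 s: μ = 4π²r³/T² = 1.32715×10^11 km³/s².
In km: r₁ = 10.5 × 1.496×10^8 = 1.5708×10^9 km; r₂ = 2.15 × 1.496×10^8 = 3.2164×10^8 km.
Semi-major axis of the transfer orbit: a_t = (1.5708×10^9 + 3.2164×10^8)/2 = 9.4622×10^8 km.
Circular speed at r₁: v₁ = √(μ/r₁) = √(1.32715×10^11/1.5708×10^9) = 9.192 km/s.
Transfer-orbit speed at r₁ (vis-viva): v_a = √[μ(2/r₁ − 1/a_t)] = 5.359 km/s.
First burn Δv₁ = |v_a − v₁| = 3.833 km/s.
Circular speed at r₂: v₂ = √(μ/r₂) = 20.313 km/s.
Transfer-orbit speed at r₂: v_p = √[μ(2/r₂ − 1/a_t)] = 26.172 km/s.
Second burn Δv₂ = |v₂ − v_p| = 5.859 km/s.
Δv = Δv₁ + Δv₂ = 3.833 + 5.859 = 9.692 km/s.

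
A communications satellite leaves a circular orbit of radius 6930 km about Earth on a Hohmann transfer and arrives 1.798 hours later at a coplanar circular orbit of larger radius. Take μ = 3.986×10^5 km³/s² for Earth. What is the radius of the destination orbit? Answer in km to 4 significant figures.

r₂ = 16900 km

Transfer time t = 1.798 hours = 6472.8 s, and t = π√(a_t³/μ).
So a_t = (μ t²/π²)^(1/3) = (3.986×10^5 × (6472.8)² / π²)^(1/3) = 11916 km.
Since a_t = (r₁ + r₂)/2, r₂ = 2a_t − r₁ = 2×11916 − 6930 = 16902 km.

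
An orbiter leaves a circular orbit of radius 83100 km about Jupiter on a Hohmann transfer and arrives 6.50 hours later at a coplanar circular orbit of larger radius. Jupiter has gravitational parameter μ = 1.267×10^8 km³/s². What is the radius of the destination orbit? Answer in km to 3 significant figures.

Transfer time t = 6.50 hours = 23400 s, and t = π√(a_t³/μ).
So a_t = (μ t²/π²)^(1/3) = (1.267×10^8 × (23400)² / π²)^(1/3) = 1.9156×10^5 km.
Since a_t = (r₁ + r₂)/2, r₂ = 2a_t − r₁ = 2×1.9156×10^5 − 83100 = 3.0002×10^5 km.

r₂ = 3.00×10^5 km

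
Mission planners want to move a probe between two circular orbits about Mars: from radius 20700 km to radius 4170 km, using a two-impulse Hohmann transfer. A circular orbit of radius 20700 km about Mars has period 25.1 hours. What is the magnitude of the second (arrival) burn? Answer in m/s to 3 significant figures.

Δv₂ = 931 m/s

From Kepler's third law T² = 4π²r³/μ at r = 20700 km, T = 25.1 hours = 25.1 × 3600 s = 90360 s: μ = 4π²r³/T² = 42886.3 km³/s².
Transfer-ellipse semi-major axis a_t = (r₁ + r₂)/2 = (20700 + 4170)/2 = 12435 km.
On the circular orbit at r = 4170 km, v_c = √(μ/r) = 3.2069 km/s.
Transfer-orbit speed at the same r (vis-viva, a = a_t): v_t = √[μ(2/r − 1/a_t)] = 4.1376 km/s.
Δv₂ = |v_t − v_c| = |4.1376 − 3.2069| = 0.9307 km/s.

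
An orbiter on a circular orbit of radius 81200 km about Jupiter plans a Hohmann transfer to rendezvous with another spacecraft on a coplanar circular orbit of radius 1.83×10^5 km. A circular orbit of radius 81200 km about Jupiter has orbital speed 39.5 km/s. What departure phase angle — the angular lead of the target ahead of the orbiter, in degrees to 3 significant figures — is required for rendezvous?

φ = 69.6°

From the circular-orbit relation v² = μ/r at r = 81200 km: μ = v²r = (39.5)² × 81200 = 1.26692×10^8 km³/s².
The Hohmann ellipse has a_t = (r₁ + r₂)/2 = 1.321×10^5 km.
Transfer time t = π√(a_t³/μ) = 13400 s.
The target's mean motion on its circular orbit is ω₂ = √(μ/r₂³) = 1.438×10^-4 rad/s.
Angle swept by the target during transfer: ω₂·t = 1.927 rad = 110.4°.
The orbiter traverses 180° on the transfer ellipse, so the target must lead by 180° − 110.4° = 69.6°.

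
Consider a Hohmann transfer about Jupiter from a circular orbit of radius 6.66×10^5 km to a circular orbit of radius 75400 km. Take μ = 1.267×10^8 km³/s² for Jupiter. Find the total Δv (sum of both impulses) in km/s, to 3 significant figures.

Δv = 21.5 km/s

Transfer-ellipse semi-major axis a_t = (r₁ + r₂)/2 = (6.660×10^5 + 75400)/2 = 3.707×10^5 km.
At r₁ the circular-orbit speed is v₁ = √(μ/r₁) = 13.7928 km/s.
Transfer-orbit speed at r₁ (v² = μ(2/r − 1/a)): v_a = √[μ(2/r₁ − 1/a_t)] = 6.22050 km/s.
First burn Δv₁ = |v_a − v₁| = 7.572 km/s.
Circular speed at r₂: v₂ = √(μ/r₂) = 40.992 km/s.
Transfer-orbit speed at r₂: v_p = √[μ(2/r₂ − 1/a_t)] = 54.945 km/s.
Second burn Δv₂ = |v₂ − v_p| = 13.95 km/s.
Total Δv = Δv₁ + Δv₂ = 21.52 km/s.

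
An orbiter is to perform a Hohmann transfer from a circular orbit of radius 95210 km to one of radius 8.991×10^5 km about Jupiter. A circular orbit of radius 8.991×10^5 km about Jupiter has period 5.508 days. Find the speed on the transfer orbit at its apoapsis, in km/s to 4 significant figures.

v = 5.195 km/s

From Kepler's third law T² = 4π²r³/μ at r = 8.991×10^5 km, T = 5.508 days = 5.508 × 86400 s = 4.758912×10^5 s: μ = 4π²r³/T² = 1.26698×10^8 km³/s².
Transfer-ellipse semi-major axis a_t = (r₁ + r₂)/2 = (95210 + 8.991×10^5)/2 = 4.97155×10^5 km.
At apoapsis, r = 8.991×10^5 km.
From the vis-viva equation, v = √[μ(2/r − 1/a_t)] = 5.195 km/s.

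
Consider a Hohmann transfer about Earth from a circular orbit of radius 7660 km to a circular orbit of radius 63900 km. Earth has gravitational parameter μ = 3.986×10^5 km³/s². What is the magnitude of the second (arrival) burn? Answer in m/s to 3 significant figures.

Semi-major axis of the transfer orbit: a_t = (7660 + 63900)/2 = 35780 km.
Circular speed at r = 63900 km: v_c = √(μ/r) = 2.498 km/s.
Vis-viva on the transfer ellipse at r = 63900 km gives v_t = √[μ(2/r − 1/a_t)] = 1.156 km/s.
Δv₂ = |v_t − v_c| = |1.156 − 2.498| = 1.342 km/s.

Δv₂ = 1340 m/s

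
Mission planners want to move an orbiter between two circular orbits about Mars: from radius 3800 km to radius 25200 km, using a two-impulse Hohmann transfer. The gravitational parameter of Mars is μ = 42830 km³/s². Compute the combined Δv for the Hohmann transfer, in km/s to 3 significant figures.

The Hohmann ellipse has a_t = (r₁ + r₂)/2 = 14500 km.
At r₁ the circular-orbit speed is v₁ = √(μ/r₁) = 3.357 km/s.
Transfer-orbit speed at r₁ (vis-viva): v_p = √[μ(2/r₁ − 1/a_t)] = 4.426 km/s.
First burn Δv₁ = |v_p − v₁| = 1.069 km/s.
At r₂, v₂ = √(μ/r₂) = 1.3037 km/s.
Transfer-orbit speed at r₂: v_a = √[μ(2/r₂ − 1/a_t)] = 0.66739 km/s.
Second burn Δv₂ = |v₂ − v_a| = 0.6363 km/s.
Total Δv = Δv₁ + Δv₂ = 1.705 km/s.

Δv = 1.70 km/s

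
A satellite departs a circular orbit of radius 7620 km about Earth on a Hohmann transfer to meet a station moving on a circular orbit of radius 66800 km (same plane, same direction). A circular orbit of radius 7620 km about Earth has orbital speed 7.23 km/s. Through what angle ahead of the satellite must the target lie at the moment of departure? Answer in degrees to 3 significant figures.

φ = 105°

From the circular-orbit relation v² = μ/r at r = 7620 km: μ = v²r = (7.23)² × 7620 = 3.98319×10^5 km³/s².
The Hohmann ellipse has a_t = (r₁ + r₂)/2 = 37210 km.
The half-period of the transfer ellipse is t = π√(a_t³/μ) = 35730 s.
The target's mean motion on its circular orbit is ω₂ = √(μ/r₂³) = 3.656×10^-5 rad/s.
Angle swept by the target during transfer: ω₂·t = 1.306 rad = 74.83°.
Arrival is 180° from departure on the ellipse, so φ = 180° − 74.83° = 105°.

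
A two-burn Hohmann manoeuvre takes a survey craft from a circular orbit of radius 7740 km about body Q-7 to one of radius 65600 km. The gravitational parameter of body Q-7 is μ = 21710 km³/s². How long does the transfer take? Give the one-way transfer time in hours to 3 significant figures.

Transfer-ellipse semi-major axis a_t = (r₁ + r₂)/2 = (7740 + 65600)/2 = 36670 km.
Transfer time t = π√(a_t³/μ) = π√((36670)³ / 21710) = 1.497×10^5 s.
Converting: 1.497×10^5 s ÷ 3600 s/hour = 41.6 hours.

t = 41.6 hours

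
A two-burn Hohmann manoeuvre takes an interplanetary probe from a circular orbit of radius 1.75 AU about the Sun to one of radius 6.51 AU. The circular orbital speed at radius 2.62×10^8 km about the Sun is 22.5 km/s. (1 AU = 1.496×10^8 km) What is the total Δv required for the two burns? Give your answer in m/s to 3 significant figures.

From the circular-orbit relation v² = μ/r at r = 2.62×10^8 km: μ = v²r = (22.5)² × 2.62×10^8 = 1.32638×10^11 km³/s².
In km: r₁ = 1.75 × 1.496×10^8 = 2.618×10^8 km; r₂ = 6.51 × 1.496×10^8 = 9.73896×10^8 km.
The Hohmann ellipse has a_t = (r₁ + r₂)/2 = 6.17848×10^8 km.
Circular speed at r₁: v₁ = √(μ/r₁) = √(1.32638×10^11/2.618×10^8) = 22.5086 km/s.
On the transfer ellipse at r₁, v² = μ(2/r − 1/a) gives v_p = √[μ(2/r₁ − 1/a_t)] = 28.2595 km/s.
First burn Δv₁ = |v_p − v₁| = 5.7509 km/s.
Circular speed at r₂: v₂ = √(μ/r₂) = 11.67016 km/s.
Transfer-orbit speed at r₂: v_a = √[μ(2/r₂ − 1/a_t)] = 7.596628 km/s.
Second burn Δv₂ = |v₂ − v_a| = 4.0735 km/s.
Total Δv = Δv₁ + Δv₂ = 9.824 km/s.

Δv = 9820 m/s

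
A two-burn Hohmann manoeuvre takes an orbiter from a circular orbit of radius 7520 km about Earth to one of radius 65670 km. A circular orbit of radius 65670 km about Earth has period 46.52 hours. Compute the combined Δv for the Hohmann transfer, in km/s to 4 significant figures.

From Kepler's third law T² = 4π²r³/μ at r = 65670 km, T = 46.52 hours = 46.52 × 3600 s = 1.67472×10^5 s: μ = 4π²r³/T² = 3.98636×10^5 km³/s².
Transfer-ellipse semi-major axis a_t = (r₁ + r₂)/2 = (7520 + 65670)/2 = 36595 km.
Circular speed at r₁: v₁ = √(μ/r₁) = √(3.98636×10^5/7520) = 7.2808 km/s.
Transfer-orbit speed at r₁ (v² = μ(2/r − 1/a)): v_p = √[μ(2/r₁ − 1/a_t)] = 9.7533 km/s.
First burn Δv₁ = |v_p − v₁| = 2.4725 km/s.
At r₂, v₂ = √(μ/r₂) = 2.4638 km/s.
Transfer-orbit speed at r₂: v_a = √[μ(2/r₂ − 1/a_t)] = 1.1169 km/s.
Second burn Δv₂ = |v₂ − v_a| = 1.3469 km/s.
Δv = Δv₁ + Δv₂ = 2.4725 + 1.3469 = 3.819 km/s.

Δv = 3.819 km/s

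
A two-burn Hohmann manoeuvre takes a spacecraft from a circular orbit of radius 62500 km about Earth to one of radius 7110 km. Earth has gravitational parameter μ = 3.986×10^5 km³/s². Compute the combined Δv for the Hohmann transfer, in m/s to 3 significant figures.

Transfer-ellipse semi-major axis a_t = (r₁ + r₂)/2 = (62500 + 7110)/2 = 34805 km.
At r₁ the circular-orbit speed is v₁ = √(μ/r₁) = 2.525 km/s.
Transfer-orbit speed at r₁ (vis-viva): v_a = √[μ(2/r₁ − 1/a_t)] = 1.141 km/s.
First burn Δv₁ = |v_a − v₁| = 1.384 km/s.
Circular speed at r₂: v₂ = √(μ/r₂) = 7.48745 km/s.
Transfer-orbit speed at r₂: v_p = √[μ(2/r₂ − 1/a_t)] = 10.0335 km/s.
Second burn Δv₂ = |v₂ − v_p| = 2.546 km/s.
Δv = Δv₁ + Δv₂ = 1.384 + 2.546 = 3.930 km/s.

Δv = 3930 m/s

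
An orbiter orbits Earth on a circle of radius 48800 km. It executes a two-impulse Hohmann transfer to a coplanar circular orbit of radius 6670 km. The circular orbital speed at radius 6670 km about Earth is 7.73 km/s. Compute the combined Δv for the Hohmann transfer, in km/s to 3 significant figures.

Δv = 3.98 km/s

From the circular-orbit relation v² = μ/r at r = 6670 km: μ = v²r = (7.73)² × 6670 = 3.98552×10^5 km³/s².
Transfer-ellipse semi-major axis a_t = (r₁ + r₂)/2 = (48800 + 6670)/2 = 27735 km.
At r₁ the circular-orbit speed is v₁ = √(μ/r₁) = 2.8578 km/s.
On the transfer ellipse at r₁, vis-viva equation gives v_a = √[μ(2/r₁ − 1/a_t)] = 1.4015 km/s.
First burn Δv₁ = |v_a − v₁| = 1.456 km/s.
At r₂, v₂ = √(μ/r₂) = 7.7300 km/s.
Transfer-orbit speed at r₂: v_p = √[μ(2/r₂ − 1/a_t)] = 10.254 km/s.
Second burn Δv₂ = |v₂ − v_p| = 2.524 km/s.
Δv = Δv₁ + Δv₂ = 1.456 + 2.524 = 3.980 km/s.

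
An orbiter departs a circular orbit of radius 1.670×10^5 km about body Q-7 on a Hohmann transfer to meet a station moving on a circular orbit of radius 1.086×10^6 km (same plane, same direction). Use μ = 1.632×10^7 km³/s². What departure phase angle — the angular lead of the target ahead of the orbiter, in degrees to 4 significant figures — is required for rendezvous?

φ = 101.1°

Semi-major axis of the transfer orbit: a_t = (1.670×10^5 + 1.086×10^6)/2 = 6.265×10^5 km.
The half-period of the transfer ellipse is t = π√(a_t³/μ) = 3.8563×10^5 s.
Target angular speed ω₂ = √(μ/r₂³) = 3.5696×10^-6 rad/s.
Angle swept by the target during transfer: ω₂·t = 1.3765 rad = 78.87°.
The orbiter traverses 180° on the transfer ellipse, so the target must lead by 180° − 78.87° = 101.1°.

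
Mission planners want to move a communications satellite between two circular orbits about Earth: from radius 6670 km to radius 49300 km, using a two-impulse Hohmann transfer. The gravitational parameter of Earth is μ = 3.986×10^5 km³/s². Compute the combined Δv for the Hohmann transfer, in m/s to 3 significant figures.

Δv = 3990 m/s

Transfer-ellipse semi-major axis a_t = (r₁ + r₂)/2 = (6670 + 49300)/2 = 27985 km.
Circular speed at r₁: v₁ = √(μ/r₁) = √(3.986×10^5/6670) = 7.730 km/s.
On the transfer ellipse at r₁, vis-viva gives v_p = √[μ(2/r₁ − 1/a_t)] = 10.26 km/s.
First burn Δv₁ = |v_p − v₁| = 2.530 km/s.
Circular speed at r₂: v₂ = √(μ/r₂) = 2.843 km/s.
Transfer-orbit speed at r₂: v_a = √[μ(2/r₂ − 1/a_t)] = 1.388 km/s.
Second burn Δv₂ = |v₂ − v_a| = 1.455 km/s.
Δv = Δv₁ + Δv₂ = 2.530 + 1.455 = 3.985 km/s.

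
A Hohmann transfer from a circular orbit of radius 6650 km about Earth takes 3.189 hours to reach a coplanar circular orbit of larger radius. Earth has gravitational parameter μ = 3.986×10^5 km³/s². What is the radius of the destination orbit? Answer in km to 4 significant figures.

Transfer time t = 3.189 hours = 11480.4 s, and t = π√(a_t³/μ).
So a_t = (μ t²/π²)^(1/3) = (3.986×10^5 × (11480.4)² / π²)^(1/3) = 17460 km.
Since a_t = (r₁ + r₂)/2, r₂ = 2a_t − r₁ = 2×17460 − 6650 = 28270 km.

r₂ = 28270 km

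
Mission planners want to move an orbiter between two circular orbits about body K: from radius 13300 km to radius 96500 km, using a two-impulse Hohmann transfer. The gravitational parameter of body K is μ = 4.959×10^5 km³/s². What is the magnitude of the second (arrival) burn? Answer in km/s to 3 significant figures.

Δv₂ = 1.15 km/s

Semi-major axis of the transfer orbit: a_t = (13300 + 96500)/2 = 54900 km.
On the circular orbit at r = 96500 km, v_c = √(μ/r) = 2.267 km/s.
Transfer-orbit speed at the same r (vis-viva, a = a_t): v_t = √[μ(2/r − 1/a_t)] = 1.116 km/s.
Δv₂ = |v_t − v_c| = |1.116 − 2.267| = 1.151 km/s.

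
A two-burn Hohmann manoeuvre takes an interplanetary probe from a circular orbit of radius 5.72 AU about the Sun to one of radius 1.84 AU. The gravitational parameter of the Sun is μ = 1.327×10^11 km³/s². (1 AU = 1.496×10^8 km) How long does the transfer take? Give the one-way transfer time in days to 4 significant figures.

In km: r₁ = 5.72 × 1.496×10^8 = 8.55712×10^8 km; r₂ = 1.84 × 1.496×10^8 = 2.75264×10^8 km.
Semi-major axis of the transfer orbit: a_t = (8.55712×10^8 + 2.75264×10^8)/2 = 5.65488×10^8 km.
Transfer time t = π√(a_t³/μ) = π√((5.65488×10^8)³ / 1.327×10^11) = 1.1597×10^8 s.
Converting: 1.1597×10^8 s ÷ 86400 s/day = 1342 days.

t = 1342 days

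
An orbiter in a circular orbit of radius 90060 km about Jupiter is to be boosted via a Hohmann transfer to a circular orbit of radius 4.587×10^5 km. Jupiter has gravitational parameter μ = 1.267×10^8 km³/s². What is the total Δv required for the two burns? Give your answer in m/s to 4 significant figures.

Semi-major axis of the transfer orbit: a_t = (90060 + 4.587×10^5)/2 = 2.7438×10^5 km.
At r₁ the circular-orbit speed is v₁ = √(μ/r₁) = 37.51 km/s.
On the transfer ellipse at r₁, v² = μ(2/r − 1/a) gives v_p = √[μ(2/r₁ − 1/a_t)] = 48.50 km/s.
First burn Δv₁ = |v_p − v₁| = 10.99 km/s.
Circular speed at r₂: v₂ = √(μ/r₂) = 16.62 km/s.
Transfer-orbit speed at r₂: v_a = √[μ(2/r₂ − 1/a_t)] = 9.522 km/s.
Second burn Δv₂ = |v₂ − v_a| = 7.098 km/s.
Total Δv = Δv₁ + Δv₂ = 18.09 km/s.

Δv = 18090 m/s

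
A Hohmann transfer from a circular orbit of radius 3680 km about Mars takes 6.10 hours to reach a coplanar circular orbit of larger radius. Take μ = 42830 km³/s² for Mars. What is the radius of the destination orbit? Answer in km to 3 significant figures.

Transfer time t = 6.10 hours = 21960 s, and t = π√(a_t³/μ).
So a_t = (μ t²/π²)^(1/3) = (42830 × (21960)² / π²)^(1/3) = 12791 km.
Since a_t = (r₁ + r₂)/2, r₂ = 2a_t − r₁ = 2×12791 − 3680 = 21902 km.

r₂ = 21900 km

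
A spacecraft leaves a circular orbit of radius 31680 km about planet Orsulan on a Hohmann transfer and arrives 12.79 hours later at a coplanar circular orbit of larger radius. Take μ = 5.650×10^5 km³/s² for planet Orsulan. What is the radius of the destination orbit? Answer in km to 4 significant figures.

r₂ = 67340 km

Transfer time t = 12.79 hours = 46044 s, and t = π√(a_t³/μ).
So a_t = (μ t²/π²)^(1/3) = (5.650×10^5 × (46044)² / π²)^(1/3) = 49511 km.
Since a_t = (r₁ + r₂)/2, r₂ = 2a_t − r₁ = 2×49511 − 31680 = 67342 km.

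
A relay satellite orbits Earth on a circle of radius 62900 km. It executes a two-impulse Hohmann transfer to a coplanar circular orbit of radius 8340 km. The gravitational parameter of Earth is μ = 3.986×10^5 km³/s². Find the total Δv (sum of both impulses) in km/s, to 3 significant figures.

Δv = 3.57 km/s

Semi-major axis of the transfer orbit: a_t = (62900 + 8340)/2 = 35620 km.
At r₁ the circular-orbit speed is v₁ = √(μ/r₁) = 2.51735 km/s.
On the transfer ellipse at r₁, vis-viva gives v_a = √[μ(2/r₁ − 1/a_t)] = 1.21809 km/s.
First burn Δv₁ = |v_a − v₁| = 1.2993 km/s.
At r₂, v₂ = √(μ/r₂) = 6.9133 km/s.
Transfer-orbit speed at r₂: v_p = √[μ(2/r₂ − 1/a_t)] = 9.1868 km/s.
Second burn Δv₂ = |v₂ − v_p| = 2.2735 km/s.
Δv = Δv₁ + Δv₂ = 1.2993 + 2.2735 = 3.573 km/s.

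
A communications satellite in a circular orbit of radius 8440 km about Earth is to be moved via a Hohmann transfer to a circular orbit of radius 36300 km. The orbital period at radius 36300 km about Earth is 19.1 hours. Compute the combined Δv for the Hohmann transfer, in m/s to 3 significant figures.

Δv = 3160 m/s

From Kepler's third law T² = 4π²r³/μ at r = 36300 km, T = 19.1 hours = 19.1 × 3600 s = 68760 s: μ = 4π²r³/T² = 3.99400×10^5 km³/s².
Transfer-ellipse semi-major axis a_t = (r₁ + r₂)/2 = (8440 + 36300)/2 = 22370 km.
At r₁ the circular-orbit speed is v₁ = √(μ/r₁) = 6.879117 km/s.
Transfer-orbit speed at r₁ (vis-viva): v_p = √[μ(2/r₁ − 1/a_t)] = 8.763005 km/s.
First burn Δv₁ = |v_p − v₁| = 1.88389 km/s.
At r₂, v₂ = √(μ/r₂) = 3.31704 km/s.
Transfer-orbit speed at r₂: v_a = √[μ(2/r₂ − 1/a_t)] = 2.03746 km/s.
Second burn Δv₂ = |v₂ − v_a| = 1.27958 km/s.
Total Δv = Δv₁ + Δv₂ = 3.163 km/s.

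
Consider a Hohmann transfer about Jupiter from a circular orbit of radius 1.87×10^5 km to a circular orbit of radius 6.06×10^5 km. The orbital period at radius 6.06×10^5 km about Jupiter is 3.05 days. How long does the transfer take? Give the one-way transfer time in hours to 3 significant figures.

t = 19.4 hours

From Kepler's third law T² = 4π²r³/μ at r = 6.06×10^5 km, T = 3.05 days = 3.05 × 86400 s = 2.6352×10^5 s: μ = 4π²r³/T² = 1.26517×10^8 km³/s².
Semi-major axis of the transfer orbit: a_t = (1.870×10^5 + 6.060×10^5)/2 = 3.965×10^5 km.
Half the transfer-orbit period gives t = π√(a_t³/μ) = 69730 s.
Converting: 69730 s ÷ 3600 s/hour = 19.4 hours.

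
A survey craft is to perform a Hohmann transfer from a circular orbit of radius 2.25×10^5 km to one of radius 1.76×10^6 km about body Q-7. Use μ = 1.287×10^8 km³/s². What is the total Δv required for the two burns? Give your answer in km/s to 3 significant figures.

Δv = 12.4 km/s

Semi-major axis of the transfer orbit: a_t = (2.250×10^5 + 1.760×10^6)/2 = 9.925×10^5 km.
Circular speed at r₁: v₁ = √(μ/r₁) = √(1.287×10^8/2.250×10^5) = 23.917 km/s.
Transfer-orbit speed at r₁ (v² = μ(2/r − 1/a)): v_p = √[μ(2/r₁ − 1/a_t)] = 31.849 km/s.
First burn Δv₁ = |v_p − v₁| = 7.932 km/s.
At r₂, v₂ = √(μ/r₂) = 8.5513 km/s.
Transfer-orbit speed at r₂: v_a = √[μ(2/r₂ − 1/a_t)] = 4.0715 km/s.
Second burn Δv₂ = |v₂ − v_a| = 4.480 km/s.
Δv = Δv₁ + Δv₂ = 7.932 + 4.480 = 12.41 km/s.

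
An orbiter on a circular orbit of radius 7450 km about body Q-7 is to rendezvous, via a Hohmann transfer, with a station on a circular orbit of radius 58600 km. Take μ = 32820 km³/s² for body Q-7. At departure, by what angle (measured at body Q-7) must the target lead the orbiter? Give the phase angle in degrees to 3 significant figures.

φ = 104°

The Hohmann ellipse has a_t = (r₁ + r₂)/2 = 33025 km.
The half-period of the transfer ellipse is t = π√(a_t³/μ) = 1.041×10^5 s.
Target angular speed ω₂ = √(μ/r₂³) = 1.277×10^-5 rad/s.
Angle swept by the target during transfer: ω₂·t = 1.329 rad = 76.15°.
Arrival is 180° from departure on the ellipse, so φ = 180° − 76.15° = 104°.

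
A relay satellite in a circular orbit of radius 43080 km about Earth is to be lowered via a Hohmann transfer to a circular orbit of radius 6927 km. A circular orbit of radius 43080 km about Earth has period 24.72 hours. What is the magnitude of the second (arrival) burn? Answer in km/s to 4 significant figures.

From Kepler's third law T² = 4π²r³/μ at r = 43080 km, T = 24.72 hours = 24.72 × 3600 s = 88992 s: μ = 4π²r³/T² = 3.98552×10^5 km³/s².
The Hohmann ellipse has a_t = (r₁ + r₂)/2 = 25003.5 km.
Circular speed at r = 6927 km: v_c = √(μ/r) = 7.5852 km/s.
Vis-viva on the transfer ellipse at r = 6927 km gives v_t = √[μ(2/r − 1/a_t)] = 9.9565 km/s.
Δv₂ = |v_t − v_c| = |9.9565 − 7.5852| = 2.371 km/s.

Δv₂ = 2.371 km/s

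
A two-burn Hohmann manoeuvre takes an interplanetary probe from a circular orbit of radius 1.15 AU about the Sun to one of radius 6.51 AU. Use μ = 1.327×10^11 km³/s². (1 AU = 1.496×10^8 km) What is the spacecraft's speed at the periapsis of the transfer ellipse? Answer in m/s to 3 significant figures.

v = 36200 m/s

In km: r₁ = 1.15 × 1.496×10^8 = 1.7204×10^8 km; r₂ = 6.51 × 1.496×10^8 = 9.73896×10^8 km.
The Hohmann ellipse has a_t = (r₁ + r₂)/2 = 5.72968×10^8 km.
At periapsis, r = 1.7204×10^8 km.
From the vis-viva equation, v = √[μ(2/r − 1/a_t)] = 36.21 km/s.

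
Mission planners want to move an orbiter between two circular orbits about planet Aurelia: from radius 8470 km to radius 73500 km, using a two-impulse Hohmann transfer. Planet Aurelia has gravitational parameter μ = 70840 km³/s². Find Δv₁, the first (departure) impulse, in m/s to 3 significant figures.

Δv₁ = 981 m/s

The Hohmann ellipse has a_t = (r₁ + r₂)/2 = 40985 km.
Circular speed at r = 8470 km: v_c = √(μ/r) = 2.8920 km/s.
Vis-viva on the transfer ellipse at r = 8470 km gives v_t = √[μ(2/r − 1/a_t)] = 3.8728 km/s.
Δv₁ = |v_t − v_c| = |3.8728 − 2.8920| = 0.9808 km/s.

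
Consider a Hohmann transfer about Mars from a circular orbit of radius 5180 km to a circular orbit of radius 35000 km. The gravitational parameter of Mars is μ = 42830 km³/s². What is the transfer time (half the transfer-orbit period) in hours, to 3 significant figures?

t = 12.0 hours

The Hohmann ellipse has a_t = (r₁ + r₂)/2 = 20090 km.
By Kepler's third law the transfer-orbit period is T = 2π√(a_t³/μ), so t = T/2 = 43230 s.
Converting: 43230 s ÷ 3600 s/hour = 12.0 hours.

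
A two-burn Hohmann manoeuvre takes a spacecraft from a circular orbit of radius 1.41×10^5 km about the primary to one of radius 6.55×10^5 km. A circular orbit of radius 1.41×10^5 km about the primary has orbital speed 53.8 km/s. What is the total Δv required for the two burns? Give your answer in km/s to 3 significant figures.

Δv = 25.3 km/s

From the circular-orbit relation v² = μ/r at r = 1.41×10^5 km: μ = v²r = (53.8)² × 1.41×10^5 = 4.08116×10^8 km³/s².
The Hohmann ellipse has a_t = (r₁ + r₂)/2 = 3.980×10^5 km.
Circular speed at r₁: v₁ = √(μ/r₁) = √(4.08116×10^8/1.410×10^5) = 53.80 km/s.
Transfer-orbit speed at r₁ (vis-viva): v_p = √[μ(2/r₁ − 1/a_t)] = 69.02 km/s.
First burn Δv₁ = |v_p − v₁| = 15.22 km/s.
Circular speed at r₂: v₂ = √(μ/r₂) = 24.96 km/s.
Transfer-orbit speed at r₂: v_a = √[μ(2/r₂ − 1/a_t)] = 14.86 km/s.
Second burn Δv₂ = |v₂ − v_a| = 10.10 km/s.
Δv = Δv₁ + Δv₂ = 15.22 + 10.10 = 25.32 km/s.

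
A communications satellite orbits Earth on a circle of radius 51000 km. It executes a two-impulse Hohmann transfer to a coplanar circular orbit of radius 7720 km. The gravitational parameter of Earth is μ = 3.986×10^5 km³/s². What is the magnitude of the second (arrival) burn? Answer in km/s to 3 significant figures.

Δv₂ = 2.28 km/s

Semi-major axis of the transfer orbit: a_t = (51000 + 7720)/2 = 29360 km.
Circular speed at r = 7720 km: v_c = √(μ/r) = 7.1855 km/s.
Vis-viva on the transfer ellipse at r = 7720 km gives v_t = √[μ(2/r − 1/a_t)] = 9.4704 km/s.
Δv₂ = |v_t − v_c| = |9.4704 − 7.1855| = 2.285 km/s.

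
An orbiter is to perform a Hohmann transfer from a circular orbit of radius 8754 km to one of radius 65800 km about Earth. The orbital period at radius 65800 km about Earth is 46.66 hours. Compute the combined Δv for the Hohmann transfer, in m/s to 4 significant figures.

Δv = 3486 m/s

From Kepler's third law T² = 4π²r³/μ at r = 65800 km, T = 46.66 hours = 46.66 × 3600 s = 1.67976×10^5 s: μ = 4π²r³/T² = 3.98605×10^5 km³/s².
The Hohmann ellipse has a_t = (r₁ + r₂)/2 = 37277 km.
At r₁ the circular-orbit speed is v₁ = √(μ/r₁) = 6.748 km/s.
On the transfer ellipse at r₁, vis-viva gives v_p = √[μ(2/r₁ − 1/a_t)] = 8.965 km/s.
First burn Δv₁ = |v_p − v₁| = 2.217 km/s.
At r₂, v₂ = √(μ/r₂) = 2.4613 km/s.
Transfer-orbit speed at r₂: v_a = √[μ(2/r₂ − 1/a_t)] = 1.1927 km/s.
Second burn Δv₂ = |v₂ − v_a| = 1.269 km/s.
Δv = Δv₁ + Δv₂ = 2.217 + 1.269 = 3.486 km/s.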